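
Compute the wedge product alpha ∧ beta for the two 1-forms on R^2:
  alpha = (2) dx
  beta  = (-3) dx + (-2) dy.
alpha ∧ beta = (-4) dx ∧ dy

Distribute the wedge, using dx_i ∧ dx_j = -dx_j ∧ dx_i and dx_i ∧ dx_i = 0. For each pair (i, j) with i < j, the coefficient of dx_i ∧ dx_j in alpha ∧ beta is (alpha_i * beta_j - alpha_j * beta_i). Collecting: alpha ∧ beta = (-4) dx ∧ dy.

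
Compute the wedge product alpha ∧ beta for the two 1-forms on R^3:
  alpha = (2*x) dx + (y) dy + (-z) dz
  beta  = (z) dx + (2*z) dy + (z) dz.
alpha ∧ beta = (z*(4*x - y)) dx ∧ dy + (z*(2*x + z)) dx ∧ dz + (z*(y + 2*z)) dy ∧ dz

Distribute the wedge, using dx_i ∧ dx_j = -dx_j ∧ dx_i and dx_i ∧ dx_i = 0. For each pair (i, j) with i < j, the coefficient of dx_i ∧ dx_j in alpha ∧ beta is (alpha_i * beta_j - alpha_j * beta_i). Collecting: alpha ∧ beta = (z*(4*x - y)) dx ∧ dy + (z*(2*x + z)) dx ∧ dz + (z*(y + 2*z)) dy ∧ dz.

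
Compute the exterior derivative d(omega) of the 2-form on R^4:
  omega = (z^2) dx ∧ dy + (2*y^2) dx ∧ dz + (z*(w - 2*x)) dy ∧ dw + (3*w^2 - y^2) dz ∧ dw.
d(omega) = (-4*y + 2*z) dx ∧ dy ∧ dz + (-2*z) dx ∧ dy ∧ dw + (-w + 2*x - 2*y) dy ∧ dz ∧ dw

For a 2-form omega = sum_{i<j} g_{ij} dx_i ∧ dx_j, the exterior derivative is
  d(omega) = sum_{i<j} d(g_{ij}) ∧ dx_i ∧ dx_j = sum_{i<j, k} (∂g_{ij}/∂x_k) dx_k ∧ dx_i ∧ dx_j.
Expand each term, using dx_k ∧ dx_i ∧ dx_j = sgn(permutation) dx_{(a)} ∧ dx_{(b)} ∧ dx_{(c)} with (a < b < c) sorted:
  d(z^2) includes (∂/∂z)(z^2) dz = (2*z) dz, which multiplied by dx ∧ dy gives (2*z) dx ∧ dy ∧ dz
  d(2*y^2) includes (∂/∂y)(2*y^2) dy = (4*y) dy, which multiplied by dx ∧ dz gives (-4*y) dx ∧ dy ∧ dz
  d(z*(w - 2*x)) includes (∂/∂x)(z*(w - 2*x)) dx = (-2*z) dx, which multiplied by dy ∧ dw gives (-2*z) dx ∧ dy ∧ dw
  d(z*(w - 2*x)) includes (∂/∂z)(z*(w - 2*x)) dz = (w - 2*x) dz, which multiplied by dy ∧ dw gives (-w + 2*x) dy ∧ dz ∧ dw
  d(3*w^2 - y^2) includes (∂/∂y)(3*w^2 - y^2) dy = (-2*y) dy, which multiplied by dz ∧ dw gives (-2*y) dy ∧ dz ∧ dw
Collecting like 3-forms: d(omega) = (-4*y + 2*z) dx ∧ dy ∧ dz + (-2*z) dx ∧ dy ∧ dw + (-w + 2*x - 2*y) dy ∧ dz ∧ dw.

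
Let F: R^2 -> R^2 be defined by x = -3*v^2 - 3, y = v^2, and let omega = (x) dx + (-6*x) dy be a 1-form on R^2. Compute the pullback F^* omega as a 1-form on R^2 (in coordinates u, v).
F^* omega = (54*v*(v^2 + 1)) dv

Using F^*(f dg) = (f ∘ F) d(g ∘ F), substitute each coordinate x_i by F_i(u, v) in f_i, and replace dx_i by d F_i = (∂F_i/∂u) du + (∂F_i/∂v) dv.
  For the x component: f_1(F) = -3*v^2 - 3; d F_1 = (0) du + (-6*v) dv
  For the y component: f_2(F) = 18*v^2 + 18; d F_2 = (0) du + (2*v) dv
Combining and collecting du, dv coefficients:
  coeff of du: 0
  coeff of dv: 54*v*(v^2 + 1)
F^* omega = (54*v*(v^2 + 1)) dv.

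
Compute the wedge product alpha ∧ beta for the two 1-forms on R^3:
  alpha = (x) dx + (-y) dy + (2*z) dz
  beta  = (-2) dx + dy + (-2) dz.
alpha ∧ beta = (x - 2*y) dx ∧ dy + (-2*x + 4*z) dx ∧ dz + (2*y - 2*z) dy ∧ dz

Distribute the wedge, using dx_i ∧ dx_j = -dx_j ∧ dx_i and dx_i ∧ dx_i = 0. For each pair (i, j) with i < j, the coefficient of dx_i ∧ dx_j in alpha ∧ beta is (alpha_i * beta_j - alpha_j * beta_i). Collecting: alpha ∧ beta = (x - 2*y) dx ∧ dy + (-2*x + 4*z) dx ∧ dz + (2*y - 2*z) dy ∧ dz.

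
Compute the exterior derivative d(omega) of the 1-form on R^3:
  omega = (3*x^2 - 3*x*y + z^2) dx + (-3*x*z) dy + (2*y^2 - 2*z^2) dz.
d(omega) = (3*x - 3*z) dx ∧ dy + (-2*z) dx ∧ dz + (3*x + 4*y) dy ∧ dz

For a 1-form omega = sum_i f_i dx_i, the exterior derivative is
  d(omega) = sum_{i < j} (∂f_j/∂x_i - ∂f_i/∂x_j) dx_i ∧ dx_j.
  coefficient of dx ∧ dy: ∂f_2/∂x - ∂f_1/∂y = ∂(-3*x*z)/∂x - ∂(3*x^2 - 3*x*y + z^2)/∂y = 3*x - 3*z
  coefficient of dx ∧ dz: ∂f_3/∂x - ∂f_1/∂z = ∂(2*y^2 - 2*z^2)/∂x - ∂(3*x^2 - 3*x*y + z^2)/∂z = -2*z
  coefficient of dy ∧ dz: ∂f_3/∂y - ∂f_2/∂z = ∂(2*y^2 - 2*z^2)/∂y - ∂(-3*x*z)/∂z = 3*x + 4*y
Assembling: d(omega) = (3*x - 3*z) dx ∧ dy + (-2*z) dx ∧ dz + (3*x + 4*y) dy ∧ dz.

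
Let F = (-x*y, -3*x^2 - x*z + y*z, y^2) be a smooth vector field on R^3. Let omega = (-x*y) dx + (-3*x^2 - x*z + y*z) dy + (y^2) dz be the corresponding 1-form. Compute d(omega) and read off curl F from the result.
d(omega) = (x + y) dy ∧ dz + (0) dz ∧ dx + (-5*x - z) dx ∧ dy; curl F = (x + y, 0, -5*x - z)

d omega = sum_{i<j} (∂f_j/∂x_i - ∂f_i/∂x_j) dx_i ∧ dx_j. Under the identification (dy ∧ dz, dz ∧ dx, dx ∧ dy) ↔ (e_x, e_y, e_z), the coefficients are exactly the components of curl F. Compute:
  ∂R/∂y - ∂Q/∂z = (2*y) - (-x + y) = x + y
  ∂P/∂z - ∂R/∂x = (0) - (0) = 0
  ∂Q/∂x - ∂P/∂y = (-6*x - z) - (-x) = -5*x - z.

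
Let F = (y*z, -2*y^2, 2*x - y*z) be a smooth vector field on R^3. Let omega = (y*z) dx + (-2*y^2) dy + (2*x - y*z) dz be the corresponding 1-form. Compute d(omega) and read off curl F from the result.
d(omega) = (-z) dy ∧ dz + (y - 2) dz ∧ dx + (-z) dx ∧ dy; curl F = (-z, y - 2, -z)

d omega = sum_{i<j} (∂f_j/∂x_i - ∂f_i/∂x_j) dx_i ∧ dx_j. Under the identification (dy ∧ dz, dz ∧ dx, dx ∧ dy) ↔ (e_x, e_y, e_z), the coefficients are exactly the components of curl F. Compute:
  ∂R/∂y - ∂Q/∂z = (-z) - (0) = -z
  ∂P/∂z - ∂R/∂x = (y) - (2) = y - 2
  ∂Q/∂x - ∂P/∂y = (0) - (z) = -z.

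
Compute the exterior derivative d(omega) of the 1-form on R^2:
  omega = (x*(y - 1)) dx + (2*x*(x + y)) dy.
d(omega) = (3*x + 2*y) dx ∧ dy

For a 1-form omega = sum_i f_i dx_i, the exterior derivative is
  d(omega) = sum_{i < j} (∂f_j/∂x_i - ∂f_i/∂x_j) dx_i ∧ dx_j.
  coefficient of dx ∧ dy: ∂f_2/∂x - ∂f_1/∂y = ∂(2*x*(x + y))/∂x - ∂(x*(y - 1))/∂y = 3*x + 2*y
Assembling: d(omega) = (3*x + 2*y) dx ∧ dy.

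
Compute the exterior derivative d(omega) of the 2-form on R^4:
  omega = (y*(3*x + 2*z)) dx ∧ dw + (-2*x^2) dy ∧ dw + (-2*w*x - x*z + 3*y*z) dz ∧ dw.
d(omega) = (-7*x - 2*z) dx ∧ dy ∧ dw + (-2*w - 2*y - z) dx ∧ dz ∧ dw + (3*z) dy ∧ dz ∧ dw

For a 2-form omega = sum_{i<j} g_{ij} dx_i ∧ dx_j, the exterior derivative is
  d(omega) = sum_{i<j} d(g_{ij}) ∧ dx_i ∧ dx_j = sum_{i<j, k} (∂g_{ij}/∂x_k) dx_k ∧ dx_i ∧ dx_j.
Expand each term, using dx_k ∧ dx_i ∧ dx_j = sgn(permutation) dx_{(a)} ∧ dx_{(b)} ∧ dx_{(c)} with (a < b < c) sorted:
  d(y*(3*x + 2*z)) includes (∂/∂y)(y*(3*x + 2*z)) dy = (3*x + 2*z) dy, which multiplied by dx ∧ dw gives (-3*x - 2*z) dx ∧ dy ∧ dw
  d(y*(3*x + 2*z)) includes (∂/∂z)(y*(3*x + 2*z)) dz = (2*y) dz, which multiplied by dx ∧ dw gives (-2*y) dx ∧ dz ∧ dw
  d(-2*x^2) includes (∂/∂x)(-2*x^2) dx = (-4*x) dx, which multiplied by dy ∧ dw gives (-4*x) dx ∧ dy ∧ dw
  d(-2*w*x - x*z + 3*y*z) includes (∂/∂x)(-2*w*x - x*z + 3*y*z) dx = (-2*w - z) dx, which multiplied by dz ∧ dw gives (-2*w - z) dx ∧ dz ∧ dw
  d(-2*w*x - x*z + 3*y*z) includes (∂/∂y)(-2*w*x - x*z + 3*y*z) dy = (3*z) dy, which multiplied by dz ∧ dw gives (3*z) dy ∧ dz ∧ dw
Collecting like 3-forms: d(omega) = (-7*x - 2*z) dx ∧ dy ∧ dw + (-2*w - 2*y - z) dx ∧ dz ∧ dw + (3*z) dy ∧ dz ∧ dw.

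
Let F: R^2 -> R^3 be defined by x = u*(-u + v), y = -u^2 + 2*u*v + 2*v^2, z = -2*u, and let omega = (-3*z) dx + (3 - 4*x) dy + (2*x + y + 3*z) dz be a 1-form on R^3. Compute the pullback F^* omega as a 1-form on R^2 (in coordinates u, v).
F^* omega = (-8*u^3 + 16*u^2*v - 6*u^2 - 8*u*v^2 - 2*u*v + 6*u - 4*v^2 + 6*v) du + (8*u^3 + 8*u^2*v + 6*u^2 - 16*u*v^2 + 6*u + 12*v) dv

Using F^*(f dg) = (f ∘ F) d(g ∘ F), substitute each coordinate x_i by F_i(u, v) in f_i, and replace dx_i by d F_i = (∂F_i/∂u) du + (∂F_i/∂v) dv.
  For the x component: f_1(F) = 6*u; d F_1 = (-2*u + v) du + (u) dv
  For the y component: f_2(F) = 4*u^2 - 4*u*v + 3; d F_2 = (-2*u + 2*v) du + (2*u + 4*v) dv
  For the z component: f_3(F) = -3*u^2 + 4*u*v - 6*u + 2*v^2; d F_3 = (-2) du + (0) dv
Combining and collecting du, dv coefficients:
  coeff of du: -8*u^3 + 16*u^2*v - 6*u^2 - 8*u*v^2 - 2*u*v + 6*u - 4*v^2 + 6*v
  coeff of dv: 8*u^3 + 8*u^2*v + 6*u^2 - 16*u*v^2 + 6*u + 12*v
F^* omega = (-8*u^3 + 16*u^2*v - 6*u^2 - 8*u*v^2 - 2*u*v + 6*u - 4*v^2 + 6*v) du + (8*u^3 + 8*u^2*v + 6*u^2 - 16*u*v^2 + 6*u + 12*v) dv.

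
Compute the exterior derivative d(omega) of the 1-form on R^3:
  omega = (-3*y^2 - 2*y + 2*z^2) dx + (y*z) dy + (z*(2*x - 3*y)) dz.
d(omega) = (6*y + 2) dx ∧ dy + (-2*z) dx ∧ dz + (-y - 3*z) dy ∧ dz

For a 1-form omega = sum_i f_i dx_i, the exterior derivative is
  d(omega) = sum_{i < j} (∂f_j/∂x_i - ∂f_i/∂x_j) dx_i ∧ dx_j.
  coefficient of dx ∧ dy: ∂f_2/∂x - ∂f_1/∂y = ∂(y*z)/∂x - ∂(-3*y^2 - 2*y + 2*z^2)/∂y = 6*y + 2
  coefficient of dx ∧ dz: ∂f_3/∂x - ∂f_1/∂z = ∂(z*(2*x - 3*y))/∂x - ∂(-3*y^2 - 2*y + 2*z^2)/∂z = -2*z
  coefficient of dy ∧ dz: ∂f_3/∂y - ∂f_2/∂z = ∂(z*(2*x - 3*y))/∂y - ∂(y*z)/∂z = -y - 3*z
Assembling: d(omega) = (6*y + 2) dx ∧ dy + (-2*z) dx ∧ dz + (-y - 3*z) dy ∧ dz.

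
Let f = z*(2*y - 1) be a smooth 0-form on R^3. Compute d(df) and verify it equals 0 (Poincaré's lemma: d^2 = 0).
d(df) = 0

Step 1: df = sum_i (∂f/∂x_i) dx_i = (0) dx + (2*z) dy + (2*y - 1) dz.
Step 2: Apply d again. Using the 1-form formula, the coefficient of dx ∧ dy in d(df) is ∂^2 f/∂x ∂y - ∂^2 f/∂y ∂x = (0) - (0) = 0 (equality of mixed partials for smooth f).
Similarly for dx ∧ dz and dy ∧ dz — all coefficients vanish. So d(df) = 0.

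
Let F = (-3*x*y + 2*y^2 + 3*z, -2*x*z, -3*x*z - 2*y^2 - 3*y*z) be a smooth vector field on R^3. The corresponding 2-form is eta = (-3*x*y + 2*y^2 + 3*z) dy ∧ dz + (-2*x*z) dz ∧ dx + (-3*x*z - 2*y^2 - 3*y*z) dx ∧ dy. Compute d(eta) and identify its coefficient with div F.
d(eta) = (-3*x - 6*y) dx ∧ dy ∧ dz; div F = -3*x - 6*y

For a 2-form in R^3 of the form above, applying d gives a 3-form with coefficient ∂P/∂x + ∂Q/∂y + ∂R/∂z:
  ∂P/∂x = -3*y
  ∂Q/∂y = 0
  ∂R/∂z = -3*x - 3*y
Sum = -3*x - 6*y, which is exactly div F.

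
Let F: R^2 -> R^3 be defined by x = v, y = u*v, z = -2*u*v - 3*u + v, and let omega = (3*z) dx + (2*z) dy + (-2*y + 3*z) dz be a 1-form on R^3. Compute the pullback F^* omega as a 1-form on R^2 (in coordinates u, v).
F^* omega = (12*u*v^2 + 36*u*v + 27*u - 4*v^2 - 9*v) du + (12*u^2*v + 12*u^2 - 18*u*v - 18*u + 6*v) dv

Using F^*(f dg) = (f ∘ F) d(g ∘ F), substitute each coordinate x_i by F_i(u, v) in f_i, and replace dx_i by d F_i = (∂F_i/∂u) du + (∂F_i/∂v) dv.
  For the x component: f_1(F) = -6*u*v - 9*u + 3*v; d F_1 = (0) du + (1) dv
  For the y component: f_2(F) = -4*u*v - 6*u + 2*v; d F_2 = (v) du + (u) dv
  For the z component: f_3(F) = -8*u*v - 9*u + 3*v; d F_3 = (-2*v - 3) du + (1 - 2*u) dv
Combining and collecting du, dv coefficients:
  coeff of du: 12*u*v^2 + 36*u*v + 27*u - 4*v^2 - 9*v
  coeff of dv: 12*u^2*v + 12*u^2 - 18*u*v - 18*u + 6*v
F^* omega = (12*u*v^2 + 36*u*v + 27*u - 4*v^2 - 9*v) du + (12*u^2*v + 12*u^2 - 18*u*v - 18*u + 6*v) dv.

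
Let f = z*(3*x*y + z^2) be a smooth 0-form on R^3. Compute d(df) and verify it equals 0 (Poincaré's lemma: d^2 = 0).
d(df) = 0

Step 1: df = sum_i (∂f/∂x_i) dx_i = (3*y*z) dx + (3*x*z) dy + (3*x*y + 3*z^2) dz.
Step 2: Apply d again. Using the 1-form formula, the coefficient of dx ∧ dy in d(df) is ∂^2 f/∂x ∂y - ∂^2 f/∂y ∂x = (3*z) - (3*z) = 0 (equality of mixed partials for smooth f).
Similarly for dx ∧ dz and dy ∧ dz — all coefficients vanish. So d(df) = 0.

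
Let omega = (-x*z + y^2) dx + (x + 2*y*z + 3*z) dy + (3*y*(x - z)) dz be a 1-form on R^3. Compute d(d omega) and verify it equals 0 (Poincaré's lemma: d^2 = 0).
d(d omega) = 0

Step 1: d omega = sum_{i<j} (∂f_j/∂x_i - ∂f_i/∂x_j) dx_i ∧ dx_j:
  coeff of dx ∧ dy: 1 - 2*y
  coeff of dx ∧ dz: x + 3*y
  coeff of dy ∧ dz: 3*x - 2*y - 3*z - 3
Step 2: Apply d again to each 2-form coefficient. The only possible 3-form in R^3 is dx ∧ dy ∧ dz, with coefficient
  ∂(coeff of dy∧dz)/∂x - ∂(coeff of dx∧dz)/∂y + ∂(coeff of dx∧dy)/∂z
  = ∂/∂x (3*x - 2*y - 3*z - 3) - ∂/∂y (x + 3*y) + ∂/∂z (1 - 2*y).
Each of these terms simplifies to sums of mixed partials that cancel in pairs. The result is 0 (by equality of mixed partials for smooth functions — Schwarz / Clairaut).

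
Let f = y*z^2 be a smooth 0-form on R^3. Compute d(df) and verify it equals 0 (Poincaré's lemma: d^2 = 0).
d(df) = 0

Step 1: df = sum_i (∂f/∂x_i) dx_i = (0) dx + (z^2) dy + (2*y*z) dz.
Step 2: Apply d again. Using the 1-form formula, the coefficient of dx ∧ dy in d(df) is ∂^2 f/∂x ∂y - ∂^2 f/∂y ∂x = (0) - (0) = 0 (equality of mixed partials for smooth f).
Similarly for dx ∧ dz and dy ∧ dz — all coefficients vanish. So d(df) = 0.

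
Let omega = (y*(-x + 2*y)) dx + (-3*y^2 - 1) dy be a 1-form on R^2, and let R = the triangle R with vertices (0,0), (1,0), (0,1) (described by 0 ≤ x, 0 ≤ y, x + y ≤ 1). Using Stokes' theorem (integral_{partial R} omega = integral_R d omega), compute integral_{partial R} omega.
integral_(partial R) omega = -1/2

Stokes: integral_partial_R omega = integral_R d omega with d omega = (∂Q/∂x - ∂P/∂y) dx ∧ dy.
  ∂Q/∂x = 0
  ∂P/∂y = -x + 4*y
  integrand = ∂Q/∂x - ∂P/∂y = x - 4*y.
Integrating over R: integral_0^1 integral_0^{1-x} (x - 4*y) dy dx = -1/2.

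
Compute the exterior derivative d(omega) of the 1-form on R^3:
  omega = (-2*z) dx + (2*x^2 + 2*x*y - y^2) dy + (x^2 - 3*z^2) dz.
d(omega) = (4*x + 2*y) dx ∧ dy + (2*x + 2) dx ∧ dz

For a 1-form omega = sum_i f_i dx_i, the exterior derivative is
  d(omega) = sum_{i < j} (∂f_j/∂x_i - ∂f_i/∂x_j) dx_i ∧ dx_j.
  coefficient of dx ∧ dy: ∂f_2/∂x - ∂f_1/∂y = ∂(2*x^2 + 2*x*y - y^2)/∂x - ∂(-2*z)/∂y = 4*x + 2*y
  coefficient of dx ∧ dz: ∂f_3/∂x - ∂f_1/∂z = ∂(x^2 - 3*z^2)/∂x - ∂(-2*z)/∂z = 2*x + 2
Assembling: d(omega) = (4*x + 2*y) dx ∧ dy + (2*x + 2) dx ∧ dz.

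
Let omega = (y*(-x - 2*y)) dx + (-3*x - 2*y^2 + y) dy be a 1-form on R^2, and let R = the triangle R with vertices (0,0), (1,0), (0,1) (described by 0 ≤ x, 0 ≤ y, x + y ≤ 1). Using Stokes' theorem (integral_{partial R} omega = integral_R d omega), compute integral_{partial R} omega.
integral_(partial R) omega = -2/3

Stokes: integral_partial_R omega = integral_R d omega with d omega = (∂Q/∂x - ∂P/∂y) dx ∧ dy.
  ∂Q/∂x = -3
  ∂P/∂y = -x - 4*y
  integrand = ∂Q/∂x - ∂P/∂y = x + 4*y - 3.
Integrating over R: integral_0^1 integral_0^{1-x} (x + 4*y - 3) dy dx = -2/3.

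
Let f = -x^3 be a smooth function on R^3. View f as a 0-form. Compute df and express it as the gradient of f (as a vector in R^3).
df = (-3*x^2) dx + (0) dy + (0) dz; grad f = (-3*x^2, 0, 0)

For a 0-form f, d f = (∂f/∂x) dx + (∂f/∂y) dy + (∂f/∂z) dz. The components of the vector representation are exactly the entries of grad f in Cartesian coordinates:
  ∂f/∂x = -3*x^2
  ∂f/∂y = 0
  ∂f/∂z = 0.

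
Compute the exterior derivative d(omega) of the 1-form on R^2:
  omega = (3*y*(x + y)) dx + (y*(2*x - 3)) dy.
d(omega) = (-3*x - 4*y) dx ∧ dy

For a 1-form omega = sum_i f_i dx_i, the exterior derivative is
  d(omega) = sum_{i < j} (∂f_j/∂x_i - ∂f_i/∂x_j) dx_i ∧ dx_j.
  coefficient of dx ∧ dy: ∂f_2/∂x - ∂f_1/∂y = ∂(y*(2*x - 3))/∂x - ∂(3*y*(x + y))/∂y = -3*x - 4*y
Assembling: d(omega) = (-3*x - 4*y) dx ∧ dy.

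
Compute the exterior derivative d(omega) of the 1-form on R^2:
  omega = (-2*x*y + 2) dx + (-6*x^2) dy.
d(omega) = (-10*x) dx ∧ dy

For a 1-form omega = sum_i f_i dx_i, the exterior derivative is
  d(omega) = sum_{i < j} (∂f_j/∂x_i - ∂f_i/∂x_j) dx_i ∧ dx_j.
  coefficient of dx ∧ dy: ∂f_2/∂x - ∂f_1/∂y = ∂(-6*x^2)/∂x - ∂(-2*x*y + 2)/∂y = -10*x
Assembling: d(omega) = (-10*x) dx ∧ dy.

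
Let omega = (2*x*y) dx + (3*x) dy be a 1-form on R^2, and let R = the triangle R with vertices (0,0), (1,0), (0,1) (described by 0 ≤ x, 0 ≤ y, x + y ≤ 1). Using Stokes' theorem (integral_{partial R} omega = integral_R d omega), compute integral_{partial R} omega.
integral_(partial R) omega = 7/6

Stokes: integral_partial_R omega = integral_R d omega with d omega = (∂Q/∂x - ∂P/∂y) dx ∧ dy.
  ∂Q/∂x = 3
  ∂P/∂y = 2*x
  integrand = ∂Q/∂x - ∂P/∂y = 3 - 2*x.
Integrating over R: integral_0^1 integral_0^{1-x} (3 - 2*x) dy dx = 7/6.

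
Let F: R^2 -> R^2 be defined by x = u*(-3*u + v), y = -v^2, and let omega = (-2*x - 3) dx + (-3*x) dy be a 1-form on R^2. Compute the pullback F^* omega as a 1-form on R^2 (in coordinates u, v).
F^* omega = (-36*u^3 + 18*u^2*v - 2*u*v^2 + 18*u - 3*v) du + (u*(6*u^2 - 20*u*v + 6*v^2 - 3)) dv

Using F^*(f dg) = (f ∘ F) d(g ∘ F), substitute each coordinate x_i by F_i(u, v) in f_i, and replace dx_i by d F_i = (∂F_i/∂u) du + (∂F_i/∂v) dv.
  For the x component: f_1(F) = 6*u^2 - 2*u*v - 3; d F_1 = (-6*u + v) du + (u) dv
  For the y component: f_2(F) = 3*u*(3*u - v); d F_2 = (0) du + (-2*v) dv
Combining and collecting du, dv coefficients:
  coeff of du: -36*u^3 + 18*u^2*v - 2*u*v^2 + 18*u - 3*v
  coeff of dv: u*(6*u^2 - 20*u*v + 6*v^2 - 3)
F^* omega = (-36*u^3 + 18*u^2*v - 2*u*v^2 + 18*u - 3*v) du + (u*(6*u^2 - 20*u*v + 6*v^2 - 3)) dv.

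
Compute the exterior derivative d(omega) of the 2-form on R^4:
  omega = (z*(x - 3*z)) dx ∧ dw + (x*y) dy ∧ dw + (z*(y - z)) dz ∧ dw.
d(omega) = (-x + 6*z) dx ∧ dz ∧ dw + (y) dx ∧ dy ∧ dw + (z) dy ∧ dz ∧ dw

For a 2-form omega = sum_{i<j} g_{ij} dx_i ∧ dx_j, the exterior derivative is
  d(omega) = sum_{i<j} d(g_{ij}) ∧ dx_i ∧ dx_j = sum_{i<j, k} (∂g_{ij}/∂x_k) dx_k ∧ dx_i ∧ dx_j.
Expand each term, using dx_k ∧ dx_i ∧ dx_j = sgn(permutation) dx_{(a)} ∧ dx_{(b)} ∧ dx_{(c)} with (a < b < c) sorted:
  d(z*(x - 3*z)) includes (∂/∂z)(z*(x - 3*z)) dz = (x - 6*z) dz, which multiplied by dx ∧ dw gives (-x + 6*z) dx ∧ dz ∧ dw
  d(x*y) includes (∂/∂x)(x*y) dx = (y) dx, which multiplied by dy ∧ dw gives (y) dx ∧ dy ∧ dw
  d(z*(y - z)) includes (∂/∂y)(z*(y - z)) dy = (z) dy, which multiplied by dz ∧ dw gives (z) dy ∧ dz ∧ dw
Collecting like 3-forms: d(omega) = (-x + 6*z) dx ∧ dz ∧ dw + (y) dx ∧ dy ∧ dw + (z) dy ∧ dz ∧ dw.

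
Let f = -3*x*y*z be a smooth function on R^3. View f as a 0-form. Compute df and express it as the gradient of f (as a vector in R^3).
df = (-3*y*z) dx + (-3*x*z) dy + (-3*x*y) dz; grad f = (-3*y*z, -3*x*z, -3*x*y)

For a 0-form f, d f = (∂f/∂x) dx + (∂f/∂y) dy + (∂f/∂z) dz. The components of the vector representation are exactly the entries of grad f in Cartesian coordinates:
  ∂f/∂x = -3*y*z
  ∂f/∂y = -3*x*z
  ∂f/∂z = -3*x*y.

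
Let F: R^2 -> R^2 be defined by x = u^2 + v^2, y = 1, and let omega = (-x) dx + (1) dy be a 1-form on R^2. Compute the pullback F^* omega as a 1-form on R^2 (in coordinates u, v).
F^* omega = (2*u*(-u^2 - v^2)) du + (2*v*(-u^2 - v^2)) dv

Using F^*(f dg) = (f ∘ F) d(g ∘ F), substitute each coordinate x_i by F_i(u, v) in f_i, and replace dx_i by d F_i = (∂F_i/∂u) du + (∂F_i/∂v) dv.
  For the x component: f_1(F) = -u^2 - v^2; d F_1 = (2*u) du + (2*v) dv
  For the y component: f_2(F) = 1; d F_2 = (0) du + (0) dv
Combining and collecting du, dv coefficients:
  coeff of du: 2*u*(-u^2 - v^2)
  coeff of dv: 2*v*(-u^2 - v^2)
F^* omega = (2*u*(-u^2 - v^2)) du + (2*v*(-u^2 - v^2)) dv.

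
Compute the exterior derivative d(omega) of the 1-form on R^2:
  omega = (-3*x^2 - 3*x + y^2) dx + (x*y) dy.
d(omega) = (-y) dx ∧ dy

For a 1-form omega = sum_i f_i dx_i, the exterior derivative is
  d(omega) = sum_{i < j} (∂f_j/∂x_i - ∂f_i/∂x_j) dx_i ∧ dx_j.
  coefficient of dx ∧ dy: ∂f_2/∂x - ∂f_1/∂y = ∂(x*y)/∂x - ∂(-3*x^2 - 3*x + y^2)/∂y = -y
Assembling: d(omega) = (-y) dx ∧ dy.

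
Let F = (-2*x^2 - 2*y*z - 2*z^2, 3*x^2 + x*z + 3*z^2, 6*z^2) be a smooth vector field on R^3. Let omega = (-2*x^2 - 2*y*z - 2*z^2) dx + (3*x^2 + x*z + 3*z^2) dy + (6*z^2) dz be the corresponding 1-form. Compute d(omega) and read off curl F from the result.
d(omega) = (-x - 6*z) dy ∧ dz + (-2*y - 4*z) dz ∧ dx + (6*x + 3*z) dx ∧ dy; curl F = (-x - 6*z, -2*y - 4*z, 6*x + 3*z)

d omega = sum_{i<j} (∂f_j/∂x_i - ∂f_i/∂x_j) dx_i ∧ dx_j. Under the identification (dy ∧ dz, dz ∧ dx, dx ∧ dy) ↔ (e_x, e_y, e_z), the coefficients are exactly the components of curl F. Compute:
  ∂R/∂y - ∂Q/∂z = (0) - (x + 6*z) = -x - 6*z
  ∂P/∂z - ∂R/∂x = (-2*y - 4*z) - (0) = -2*y - 4*z
  ∂Q/∂x - ∂P/∂y = (6*x + z) - (-2*z) = 6*x + 3*z.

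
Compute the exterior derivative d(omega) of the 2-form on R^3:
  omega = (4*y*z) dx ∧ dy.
d(omega) = (4*y) dx ∧ dy ∧ dz

For a 2-form omega = sum_{i<j} g_{ij} dx_i ∧ dx_j, the exterior derivative is
  d(omega) = sum_{i<j} d(g_{ij}) ∧ dx_i ∧ dx_j = sum_{i<j, k} (∂g_{ij}/∂x_k) dx_k ∧ dx_i ∧ dx_j.
Expand each term, using dx_k ∧ dx_i ∧ dx_j = sgn(permutation) dx_{(a)} ∧ dx_{(b)} ∧ dx_{(c)} with (a < b < c) sorted:
  d(4*y*z) includes (∂/∂z)(4*y*z) dz = (4*y) dz, which multiplied by dx ∧ dy gives (4*y) dx ∧ dy ∧ dz
Collecting like 3-forms: d(omega) = (4*y) dx ∧ dy ∧ dz.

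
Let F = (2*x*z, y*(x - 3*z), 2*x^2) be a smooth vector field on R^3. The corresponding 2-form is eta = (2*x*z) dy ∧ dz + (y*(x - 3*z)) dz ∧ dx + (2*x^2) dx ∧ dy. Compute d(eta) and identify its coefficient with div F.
d(eta) = (x - z) dx ∧ dy ∧ dz; div F = x - z

For a 2-form in R^3 of the form above, applying d gives a 3-form with coefficient ∂P/∂x + ∂Q/∂y + ∂R/∂z:
  ∂P/∂x = 2*z
  ∂Q/∂y = x - 3*z
  ∂R/∂z = 0
Sum = x - z, which is exactly div F.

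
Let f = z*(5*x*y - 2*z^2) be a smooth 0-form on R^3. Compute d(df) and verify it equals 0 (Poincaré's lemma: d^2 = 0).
d(df) = 0

Step 1: df = sum_i (∂f/∂x_i) dx_i = (5*y*z) dx + (5*x*z) dy + (5*x*y - 6*z^2) dz.
Step 2: Apply d again. Using the 1-form formula, the coefficient of dx ∧ dy in d(df) is ∂^2 f/∂x ∂y - ∂^2 f/∂y ∂x = (5*z) - (5*z) = 0 (equality of mixed partials for smooth f).
Similarly for dx ∧ dz and dy ∧ dz — all coefficients vanish. So d(df) = 0.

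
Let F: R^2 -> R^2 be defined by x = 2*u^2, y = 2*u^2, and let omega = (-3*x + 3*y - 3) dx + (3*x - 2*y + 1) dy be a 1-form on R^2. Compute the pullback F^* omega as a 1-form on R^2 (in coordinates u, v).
F^* omega = (8*u*(u^2 - 1)) du

Using F^*(f dg) = (f ∘ F) d(g ∘ F), substitute each coordinate x_i by F_i(u, v) in f_i, and replace dx_i by d F_i = (∂F_i/∂u) du + (∂F_i/∂v) dv.
  For the x component: f_1(F) = -3; d F_1 = (4*u) du + (0) dv
  For the y component: f_2(F) = 2*u^2 + 1; d F_2 = (4*u) du + (0) dv
Combining and collecting du, dv coefficients:
  coeff of du: 8*u*(u^2 - 1)
  coeff of dv: 0
F^* omega = (8*u*(u^2 - 1)) du.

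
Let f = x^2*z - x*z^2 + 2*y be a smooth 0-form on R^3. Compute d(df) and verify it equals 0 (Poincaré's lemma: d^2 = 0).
d(df) = 0

Step 1: df = sum_i (∂f/∂x_i) dx_i = (z*(2*x - z)) dx + (2) dy + (x*(x - 2*z)) dz.
Step 2: Apply d again. Using the 1-form formula, the coefficient of dx ∧ dy in d(df) is ∂^2 f/∂x ∂y - ∂^2 f/∂y ∂x = (0) - (0) = 0 (equality of mixed partials for smooth f).
Similarly for dx ∧ dz and dy ∧ dz — all coefficients vanish. So d(df) = 0.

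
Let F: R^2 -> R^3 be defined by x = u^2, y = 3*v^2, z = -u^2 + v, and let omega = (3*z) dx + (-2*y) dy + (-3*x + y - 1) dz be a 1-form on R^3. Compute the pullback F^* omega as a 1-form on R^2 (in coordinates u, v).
F^* omega = (2*u*(-3*v^2 + 3*v + 1)) du + (-3*u^2 - 36*v^3 + 3*v^2 - 1) dv

Using F^*(f dg) = (f ∘ F) d(g ∘ F), substitute each coordinate x_i by F_i(u, v) in f_i, and replace dx_i by d F_i = (∂F_i/∂u) du + (∂F_i/∂v) dv.
  For the x component: f_1(F) = -3*u^2 + 3*v; d F_1 = (2*u) du + (0) dv
  For the y component: f_2(F) = -6*v^2; d F_2 = (0) du + (6*v) dv
  For the z component: f_3(F) = -3*u^2 + 3*v^2 - 1; d F_3 = (-2*u) du + (1) dv
Combining and collecting du, dv coefficients:
  coeff of du: 2*u*(-3*v^2 + 3*v + 1)
  coeff of dv: -3*u^2 - 36*v^3 + 3*v^2 - 1
F^* omega = (2*u*(-3*v^2 + 3*v + 1)) du + (-3*u^2 - 36*v^3 + 3*v^2 - 1) dv.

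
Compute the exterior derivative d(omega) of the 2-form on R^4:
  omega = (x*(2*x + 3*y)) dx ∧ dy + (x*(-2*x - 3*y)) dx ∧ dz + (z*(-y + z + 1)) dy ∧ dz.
d(omega) = (3*x) dx ∧ dy ∧ dz

For a 2-form omega = sum_{i<j} g_{ij} dx_i ∧ dx_j, the exterior derivative is
  d(omega) = sum_{i<j} d(g_{ij}) ∧ dx_i ∧ dx_j = sum_{i<j, k} (∂g_{ij}/∂x_k) dx_k ∧ dx_i ∧ dx_j.
Expand each term, using dx_k ∧ dx_i ∧ dx_j = sgn(permutation) dx_{(a)} ∧ dx_{(b)} ∧ dx_{(c)} with (a < b < c) sorted:
  d(x*(-2*x - 3*y)) includes (∂/∂y)(x*(-2*x - 3*y)) dy = (-3*x) dy, which multiplied by dx ∧ dz gives (3*x) dx ∧ dy ∧ dz
Collecting like 3-forms: d(omega) = (3*x) dx ∧ dy ∧ dz.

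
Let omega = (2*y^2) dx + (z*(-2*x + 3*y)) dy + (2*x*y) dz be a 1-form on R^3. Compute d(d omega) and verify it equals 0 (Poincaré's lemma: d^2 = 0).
d(d omega) = 0

Step 1: d omega = sum_{i<j} (∂f_j/∂x_i - ∂f_i/∂x_j) dx_i ∧ dx_j:
  coeff of dx ∧ dy: -4*y - 2*z
  coeff of dx ∧ dz: 2*y
  coeff of dy ∧ dz: 4*x - 3*y
Step 2: Apply d again to each 2-form coefficient. The only possible 3-form in R^3 is dx ∧ dy ∧ dz, with coefficient
  ∂(coeff of dy∧dz)/∂x - ∂(coeff of dx∧dz)/∂y + ∂(coeff of dx∧dy)/∂z
  = ∂/∂x (4*x - 3*y) - ∂/∂y (2*y) + ∂/∂z (-4*y - 2*z).
Each of these terms simplifies to sums of mixed partials that cancel in pairs. The result is 0 (by equality of mixed partials for smooth functions — Schwarz / Clairaut).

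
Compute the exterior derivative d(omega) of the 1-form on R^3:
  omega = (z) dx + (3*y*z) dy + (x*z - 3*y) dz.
d(omega) = (z - 1) dx ∧ dz + (-3*y - 3) dy ∧ dz

For a 1-form omega = sum_i f_i dx_i, the exterior derivative is
  d(omega) = sum_{i < j} (∂f_j/∂x_i - ∂f_i/∂x_j) dx_i ∧ dx_j.
  coefficient of dx ∧ dz: ∂f_3/∂x - ∂f_1/∂z = ∂(x*z - 3*y)/∂x - ∂(z)/∂z = z - 1
  coefficient of dy ∧ dz: ∂f_3/∂y - ∂f_2/∂z = ∂(x*z - 3*y)/∂y - ∂(3*y*z)/∂z = -3*y - 3
Assembling: d(omega) = (z - 1) dx ∧ dz + (-3*y - 3) dy ∧ dz.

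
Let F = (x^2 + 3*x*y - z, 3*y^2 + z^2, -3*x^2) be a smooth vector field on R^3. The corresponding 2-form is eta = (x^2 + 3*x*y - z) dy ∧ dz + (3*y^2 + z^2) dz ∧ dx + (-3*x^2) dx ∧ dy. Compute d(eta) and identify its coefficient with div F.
d(eta) = (2*x + 9*y) dx ∧ dy ∧ dz; div F = 2*x + 9*y

For a 2-form in R^3 of the form above, applying d gives a 3-form with coefficient ∂P/∂x + ∂Q/∂y + ∂R/∂z:
  ∂P/∂x = 2*x + 3*y
  ∂Q/∂y = 6*y
  ∂R/∂z = 0
Sum = 2*x + 9*y, which is exactly div F.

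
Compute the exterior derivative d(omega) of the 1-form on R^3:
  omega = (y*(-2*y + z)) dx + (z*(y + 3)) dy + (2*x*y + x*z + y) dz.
d(omega) = (4*y - z) dx ∧ dy + (y + z) dx ∧ dz + (2*x - y - 2) dy ∧ dz

For a 1-form omega = sum_i f_i dx_i, the exterior derivative is
  d(omega) = sum_{i < j} (∂f_j/∂x_i - ∂f_i/∂x_j) dx_i ∧ dx_j.
  coefficient of dx ∧ dy: ∂f_2/∂x - ∂f_1/∂y = ∂(z*(y + 3))/∂x - ∂(y*(-2*y + z))/∂y = 4*y - z
  coefficient of dx ∧ dz: ∂f_3/∂x - ∂f_1/∂z = ∂(2*x*y + x*z + y)/∂x - ∂(y*(-2*y + z))/∂z = y + z
  coefficient of dy ∧ dz: ∂f_3/∂y - ∂f_2/∂z = ∂(2*x*y + x*z + y)/∂y - ∂(z*(y + 3))/∂z = 2*x - y - 2
Assembling: d(omega) = (4*y - z) dx ∧ dy + (y + z) dx ∧ dz + (2*x - y - 2) dy ∧ dz.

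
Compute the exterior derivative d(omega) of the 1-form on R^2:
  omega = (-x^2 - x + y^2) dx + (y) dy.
d(omega) = (-2*y) dx ∧ dy

For a 1-form omega = sum_i f_i dx_i, the exterior derivative is
  d(omega) = sum_{i < j} (∂f_j/∂x_i - ∂f_i/∂x_j) dx_i ∧ dx_j.
  coefficient of dx ∧ dy: ∂f_2/∂x - ∂f_1/∂y = ∂(y)/∂x - ∂(-x^2 - x + y^2)/∂y = -2*y
Assembling: d(omega) = (-2*y) dx ∧ dy.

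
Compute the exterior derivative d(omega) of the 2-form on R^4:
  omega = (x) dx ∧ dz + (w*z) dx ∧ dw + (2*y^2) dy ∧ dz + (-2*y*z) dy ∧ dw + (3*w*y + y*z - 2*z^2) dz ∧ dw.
d(omega) = (-w) dx ∧ dz ∧ dw + (3*w + 2*y + z) dy ∧ dz ∧ dw

For a 2-form omega = sum_{i<j} g_{ij} dx_i ∧ dx_j, the exterior derivative is
  d(omega) = sum_{i<j} d(g_{ij}) ∧ dx_i ∧ dx_j = sum_{i<j, k} (∂g_{ij}/∂x_k) dx_k ∧ dx_i ∧ dx_j.
Expand each term, using dx_k ∧ dx_i ∧ dx_j = sgn(permutation) dx_{(a)} ∧ dx_{(b)} ∧ dx_{(c)} with (a < b < c) sorted:
  d(w*z) includes (∂/∂z)(w*z) dz = (w) dz, which multiplied by dx ∧ dw gives (-w) dx ∧ dz ∧ dw
  d(-2*y*z) includes (∂/∂z)(-2*y*z) dz = (-2*y) dz, which multiplied by dy ∧ dw gives (2*y) dy ∧ dz ∧ dw
  d(3*w*y + y*z - 2*z^2) includes (∂/∂y)(3*w*y + y*z - 2*z^2) dy = (3*w + z) dy, which multiplied by dz ∧ dw gives (3*w + z) dy ∧ dz ∧ dw
Collecting like 3-forms: d(omega) = (-w) dx ∧ dz ∧ dw + (3*w + 2*y + z) dy ∧ dz ∧ dw.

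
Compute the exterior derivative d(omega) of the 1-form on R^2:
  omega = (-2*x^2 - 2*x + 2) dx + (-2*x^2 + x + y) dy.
d(omega) = (1 - 4*x) dx ∧ dy

For a 1-form omega = sum_i f_i dx_i, the exterior derivative is
  d(omega) = sum_{i < j} (∂f_j/∂x_i - ∂f_i/∂x_j) dx_i ∧ dx_j.
  coefficient of dx ∧ dy: ∂f_2/∂x - ∂f_1/∂y = ∂(-2*x^2 + x + y)/∂x - ∂(-2*x^2 - 2*x + 2)/∂y = 1 - 4*x
Assembling: d(omega) = (1 - 4*x) dx ∧ dy.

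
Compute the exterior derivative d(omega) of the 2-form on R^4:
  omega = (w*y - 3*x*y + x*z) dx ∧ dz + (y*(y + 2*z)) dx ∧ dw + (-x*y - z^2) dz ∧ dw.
d(omega) = (-w + 3*x) dx ∧ dy ∧ dz + (-2*y) dx ∧ dz ∧ dw + (-2*y - 2*z) dx ∧ dy ∧ dw + (-x) dy ∧ dz ∧ dw

For a 2-form omega = sum_{i<j} g_{ij} dx_i ∧ dx_j, the exterior derivative is
  d(omega) = sum_{i<j} d(g_{ij}) ∧ dx_i ∧ dx_j = sum_{i<j, k} (∂g_{ij}/∂x_k) dx_k ∧ dx_i ∧ dx_j.
Expand each term, using dx_k ∧ dx_i ∧ dx_j = sgn(permutation) dx_{(a)} ∧ dx_{(b)} ∧ dx_{(c)} with (a < b < c) sorted:
  d(w*y - 3*x*y + x*z) includes (∂/∂y)(w*y - 3*x*y + x*z) dy = (w - 3*x) dy, which multiplied by dx ∧ dz gives (-w + 3*x) dx ∧ dy ∧ dz
  d(w*y - 3*x*y + x*z) includes (∂/∂w)(w*y - 3*x*y + x*z) dw = (y) dw, which multiplied by dx ∧ dz gives (y) dx ∧ dz ∧ dw
  d(y*(y + 2*z)) includes (∂/∂y)(y*(y + 2*z)) dy = (2*y + 2*z) dy, which multiplied by dx ∧ dw gives (-2*y - 2*z) dx ∧ dy ∧ dw
  d(y*(y + 2*z)) includes (∂/∂z)(y*(y + 2*z)) dz = (2*y) dz, which multiplied by dx ∧ dw gives (-2*y) dx ∧ dz ∧ dw
  d(-x*y - z^2) includes (∂/∂x)(-x*y - z^2) dx = (-y) dx, which multiplied by dz ∧ dw gives (-y) dx ∧ dz ∧ dw
  d(-x*y - z^2) includes (∂/∂y)(-x*y - z^2) dy = (-x) dy, which multiplied by dz ∧ dw gives (-x) dy ∧ dz ∧ dw
Collecting like 3-forms: d(omega) = (-w + 3*x) dx ∧ dy ∧ dz + (-2*y) dx ∧ dz ∧ dw + (-2*y - 2*z) dx ∧ dy ∧ dw + (-x) dy ∧ dz ∧ dw.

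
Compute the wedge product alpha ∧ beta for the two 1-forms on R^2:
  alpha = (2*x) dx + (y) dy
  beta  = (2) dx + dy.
alpha ∧ beta = (2*x - 2*y) dx ∧ dy

Distribute the wedge, using dx_i ∧ dx_j = -dx_j ∧ dx_i and dx_i ∧ dx_i = 0. For each pair (i, j) with i < j, the coefficient of dx_i ∧ dx_j in alpha ∧ beta is (alpha_i * beta_j - alpha_j * beta_i). Collecting: alpha ∧ beta = (2*x - 2*y) dx ∧ dy.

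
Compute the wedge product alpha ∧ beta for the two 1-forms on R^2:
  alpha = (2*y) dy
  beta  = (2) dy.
alpha ∧ beta = 0

Distribute the wedge, using dx_i ∧ dx_j = -dx_j ∧ dx_i and dx_i ∧ dx_i = 0. For each pair (i, j) with i < j, the coefficient of dx_i ∧ dx_j in alpha ∧ beta is (alpha_i * beta_j - alpha_j * beta_i). Collecting: alpha ∧ beta = 0.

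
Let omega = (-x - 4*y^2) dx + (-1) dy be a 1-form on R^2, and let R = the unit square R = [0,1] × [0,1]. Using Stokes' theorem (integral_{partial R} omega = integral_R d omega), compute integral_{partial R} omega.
integral_(partial R) omega = 4

Stokes: integral_partial_R omega = integral_R d omega with d omega = (∂Q/∂x - ∂P/∂y) dx ∧ dy.
  ∂Q/∂x = 0
  ∂P/∂y = -8*y
  integrand = ∂Q/∂x - ∂P/∂y = 8*y.
Integrating over R: integral_0^1 integral_0^1 (8*y) dx dy = 4.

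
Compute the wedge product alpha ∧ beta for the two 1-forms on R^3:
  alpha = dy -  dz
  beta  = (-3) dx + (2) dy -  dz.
alpha ∧ beta = (3) dx ∧ dy + (1) dy ∧ dz + (-3) dx ∧ dz

Distribute the wedge, using dx_i ∧ dx_j = -dx_j ∧ dx_i and dx_i ∧ dx_i = 0. For each pair (i, j) with i < j, the coefficient of dx_i ∧ dx_j in alpha ∧ beta is (alpha_i * beta_j - alpha_j * beta_i). Collecting: alpha ∧ beta = (3) dx ∧ dy + (1) dy ∧ dz + (-3) dx ∧ dz.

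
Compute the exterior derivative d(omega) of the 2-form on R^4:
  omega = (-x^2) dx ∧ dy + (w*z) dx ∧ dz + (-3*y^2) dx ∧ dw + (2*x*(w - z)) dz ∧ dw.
d(omega) = (2*w - z) dx ∧ dz ∧ dw + (6*y) dx ∧ dy ∧ dw

For a 2-form omega = sum_{i<j} g_{ij} dx_i ∧ dx_j, the exterior derivative is
  d(omega) = sum_{i<j} d(g_{ij}) ∧ dx_i ∧ dx_j = sum_{i<j, k} (∂g_{ij}/∂x_k) dx_k ∧ dx_i ∧ dx_j.
Expand each term, using dx_k ∧ dx_i ∧ dx_j = sgn(permutation) dx_{(a)} ∧ dx_{(b)} ∧ dx_{(c)} with (a < b < c) sorted:
  d(w*z) includes (∂/∂w)(w*z) dw = (z) dw, which multiplied by dx ∧ dz gives (z) dx ∧ dz ∧ dw
  d(-3*y^2) includes (∂/∂y)(-3*y^2) dy = (-6*y) dy, which multiplied by dx ∧ dw gives (6*y) dx ∧ dy ∧ dw
  d(2*x*(w - z)) includes (∂/∂x)(2*x*(w - z)) dx = (2*w - 2*z) dx, which multiplied by dz ∧ dw gives (2*w - 2*z) dx ∧ dz ∧ dw
Collecting like 3-forms: d(omega) = (2*w - z) dx ∧ dz ∧ dw + (6*y) dx ∧ dy ∧ dw.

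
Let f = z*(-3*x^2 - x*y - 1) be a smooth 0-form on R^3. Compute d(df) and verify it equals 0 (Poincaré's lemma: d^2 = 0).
d(df) = 0

Step 1: df = sum_i (∂f/∂x_i) dx_i = (z*(-6*x - y)) dx + (-x*z) dy + (-3*x^2 - x*y - 1) dz.
Step 2: Apply d again. Using the 1-form formula, the coefficient of dx ∧ dy in d(df) is ∂^2 f/∂x ∂y - ∂^2 f/∂y ∂x = (-z) - (-z) = 0 (equality of mixed partials for smooth f).
Similarly for dx ∧ dz and dy ∧ dz — all coefficients vanish. So d(df) = 0.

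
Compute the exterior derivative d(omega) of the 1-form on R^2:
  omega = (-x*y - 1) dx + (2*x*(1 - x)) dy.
d(omega) = (2 - 3*x) dx ∧ dy

For a 1-form omega = sum_i f_i dx_i, the exterior derivative is
  d(omega) = sum_{i < j} (∂f_j/∂x_i - ∂f_i/∂x_j) dx_i ∧ dx_j.
  coefficient of dx ∧ dy: ∂f_2/∂x - ∂f_1/∂y = ∂(2*x*(1 - x))/∂x - ∂(-x*y - 1)/∂y = 2 - 3*x
Assembling: d(omega) = (2 - 3*x) dx ∧ dy.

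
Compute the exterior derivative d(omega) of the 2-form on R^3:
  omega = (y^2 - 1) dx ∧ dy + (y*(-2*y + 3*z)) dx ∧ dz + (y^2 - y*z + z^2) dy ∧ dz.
d(omega) = (4*y - 3*z) dx ∧ dy ∧ dz

For a 2-form omega = sum_{i<j} g_{ij} dx_i ∧ dx_j, the exterior derivative is
  d(omega) = sum_{i<j} d(g_{ij}) ∧ dx_i ∧ dx_j = sum_{i<j, k} (∂g_{ij}/∂x_k) dx_k ∧ dx_i ∧ dx_j.
Expand each term, using dx_k ∧ dx_i ∧ dx_j = sgn(permutation) dx_{(a)} ∧ dx_{(b)} ∧ dx_{(c)} with (a < b < c) sorted:
  d(y*(-2*y + 3*z)) includes (∂/∂y)(y*(-2*y + 3*z)) dy = (-4*y + 3*z) dy, which multiplied by dx ∧ dz gives (4*y - 3*z) dx ∧ dy ∧ dz
Collecting like 3-forms: d(omega) = (4*y - 3*z) dx ∧ dy ∧ dz.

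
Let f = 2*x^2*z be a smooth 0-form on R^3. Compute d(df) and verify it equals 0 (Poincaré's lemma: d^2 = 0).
d(df) = 0

Step 1: df = sum_i (∂f/∂x_i) dx_i = (4*x*z) dx + (0) dy + (2*x^2) dz.
Step 2: Apply d again. Using the 1-form formula, the coefficient of dx ∧ dy in d(df) is ∂^2 f/∂x ∂y - ∂^2 f/∂y ∂x = (0) - (0) = 0 (equality of mixed partials for smooth f).
Similarly for dx ∧ dz and dy ∧ dz — all coefficients vanish. So d(df) = 0.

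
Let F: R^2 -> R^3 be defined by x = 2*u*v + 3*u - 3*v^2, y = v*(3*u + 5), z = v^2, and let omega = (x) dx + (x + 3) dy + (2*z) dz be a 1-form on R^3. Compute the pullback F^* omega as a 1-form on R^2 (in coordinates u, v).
F^* omega = (10*u*v^2 + 21*u*v + 9*u - 15*v^3 - 9*v^2 + 9*v) du + (10*u^2*v + 15*u^2 - 27*u*v^2 - 8*u*v + 24*u + 22*v^3 - 15*v^2 + 15) dv

Using F^*(f dg) = (f ∘ F) d(g ∘ F), substitute each coordinate x_i by F_i(u, v) in f_i, and replace dx_i by d F_i = (∂F_i/∂u) du + (∂F_i/∂v) dv.
  For the x component: f_1(F) = 2*u*v + 3*u - 3*v^2; d F_1 = (2*v + 3) du + (2*u - 6*v) dv
  For the y component: f_2(F) = 2*u*v + 3*u - 3*v^2 + 3; d F_2 = (3*v) du + (3*u + 5) dv
  For the z component: f_3(F) = 2*v^2; d F_3 = (0) du + (2*v) dv
Combining and collecting du, dv coefficients:
  coeff of du: 10*u*v^2 + 21*u*v + 9*u - 15*v^3 - 9*v^2 + 9*v
  coeff of dv: 10*u^2*v + 15*u^2 - 27*u*v^2 - 8*u*v + 24*u + 22*v^3 - 15*v^2 + 15
F^* omega = (10*u*v^2 + 21*u*v + 9*u - 15*v^3 - 9*v^2 + 9*v) du + (10*u^2*v + 15*u^2 - 27*u*v^2 - 8*u*v + 24*u + 22*v^3 - 15*v^2 + 15) dv.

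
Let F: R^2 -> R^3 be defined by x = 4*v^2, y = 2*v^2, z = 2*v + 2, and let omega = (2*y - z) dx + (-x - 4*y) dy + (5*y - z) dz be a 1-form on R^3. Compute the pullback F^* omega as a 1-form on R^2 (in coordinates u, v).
F^* omega = (-16*v^3 + 4*v^2 - 20*v - 4) dv

Using F^*(f dg) = (f ∘ F) d(g ∘ F), substitute each coordinate x_i by F_i(u, v) in f_i, and replace dx_i by d F_i = (∂F_i/∂u) du + (∂F_i/∂v) dv.
  For the x component: f_1(F) = 4*v^2 - 2*v - 2; d F_1 = (0) du + (8*v) dv
  For the y component: f_2(F) = -12*v^2; d F_2 = (0) du + (4*v) dv
  For the z component: f_3(F) = 10*v^2 - 2*v - 2; d F_3 = (0) du + (2) dv
Combining and collecting du, dv coefficients:
  coeff of du: 0
  coeff of dv: -16*v^3 + 4*v^2 - 20*v - 4
F^* omega = (-16*v^3 + 4*v^2 - 20*v - 4) dv.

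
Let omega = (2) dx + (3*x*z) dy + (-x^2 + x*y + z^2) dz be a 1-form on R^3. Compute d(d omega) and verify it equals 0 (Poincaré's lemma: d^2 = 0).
d(d omega) = 0

Step 1: d omega = sum_{i<j} (∂f_j/∂x_i - ∂f_i/∂x_j) dx_i ∧ dx_j:
  coeff of dx ∧ dy: 3*z
  coeff of dx ∧ dz: -2*x + y
  coeff of dy ∧ dz: -2*x
Step 2: Apply d again to each 2-form coefficient. The only possible 3-form in R^3 is dx ∧ dy ∧ dz, with coefficient
  ∂(coeff of dy∧dz)/∂x - ∂(coeff of dx∧dz)/∂y + ∂(coeff of dx∧dy)/∂z
  = ∂/∂x (-2*x) - ∂/∂y (-2*x + y) + ∂/∂z (3*z).
Each of these terms simplifies to sums of mixed partials that cancel in pairs. The result is 0 (by equality of mixed partials for smooth functions — Schwarz / Clairaut).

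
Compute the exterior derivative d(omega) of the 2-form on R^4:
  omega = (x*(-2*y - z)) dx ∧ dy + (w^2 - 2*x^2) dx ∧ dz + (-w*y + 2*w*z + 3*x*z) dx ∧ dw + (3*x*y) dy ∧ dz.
d(omega) = (-x + 3*y) dx ∧ dy ∧ dz + (-3*x) dx ∧ dz ∧ dw + (w) dx ∧ dy ∧ dw

For a 2-form omega = sum_{i<j} g_{ij} dx_i ∧ dx_j, the exterior derivative is
  d(omega) = sum_{i<j} d(g_{ij}) ∧ dx_i ∧ dx_j = sum_{i<j, k} (∂g_{ij}/∂x_k) dx_k ∧ dx_i ∧ dx_j.
Expand each term, using dx_k ∧ dx_i ∧ dx_j = sgn(permutation) dx_{(a)} ∧ dx_{(b)} ∧ dx_{(c)} with (a < b < c) sorted:
  d(x*(-2*y - z)) includes (∂/∂z)(x*(-2*y - z)) dz = (-x) dz, which multiplied by dx ∧ dy gives (-x) dx ∧ dy ∧ dz
  d(w^2 - 2*x^2) includes (∂/∂w)(w^2 - 2*x^2) dw = (2*w) dw, which multiplied by dx ∧ dz gives (2*w) dx ∧ dz ∧ dw
  d(-w*y + 2*w*z + 3*x*z) includes (∂/∂y)(-w*y + 2*w*z + 3*x*z) dy = (-w) dy, which multiplied by dx ∧ dw gives (w) dx ∧ dy ∧ dw
  d(-w*y + 2*w*z + 3*x*z) includes (∂/∂z)(-w*y + 2*w*z + 3*x*z) dz = (2*w + 3*x) dz, which multiplied by dx ∧ dw gives (-2*w - 3*x) dx ∧ dz ∧ dw
  d(3*x*y) includes (∂/∂x)(3*x*y) dx = (3*y) dx, which multiplied by dy ∧ dz gives (3*y) dx ∧ dy ∧ dz
Collecting like 3-forms: d(omega) = (-x + 3*y) dx ∧ dy ∧ dz + (-3*x) dx ∧ dz ∧ dw + (w) dx ∧ dy ∧ dw.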